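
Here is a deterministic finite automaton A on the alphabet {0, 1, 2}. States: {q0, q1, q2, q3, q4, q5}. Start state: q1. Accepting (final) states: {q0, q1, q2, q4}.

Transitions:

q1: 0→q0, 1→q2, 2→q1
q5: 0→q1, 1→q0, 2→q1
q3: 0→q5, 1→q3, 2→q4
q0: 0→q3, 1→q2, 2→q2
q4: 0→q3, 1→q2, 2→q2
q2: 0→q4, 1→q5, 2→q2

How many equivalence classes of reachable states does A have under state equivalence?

P0 = {q0,q1,q2,q4} | {q3,q5}.
Split {q0,q1,q2,q4} by δ(·,0) → {q0,q4} and {q1,q2}.
Refine {q3,q5} on symbol 0: members go to different blocks, giving {q3} and {q5}.
Split {q1,q2} by δ(·,1) → {q1} and {q2}.
The partition is now stable with 5 blocks: {q0,q4} | {q3} | {q1} | {q5} | {q2}.

5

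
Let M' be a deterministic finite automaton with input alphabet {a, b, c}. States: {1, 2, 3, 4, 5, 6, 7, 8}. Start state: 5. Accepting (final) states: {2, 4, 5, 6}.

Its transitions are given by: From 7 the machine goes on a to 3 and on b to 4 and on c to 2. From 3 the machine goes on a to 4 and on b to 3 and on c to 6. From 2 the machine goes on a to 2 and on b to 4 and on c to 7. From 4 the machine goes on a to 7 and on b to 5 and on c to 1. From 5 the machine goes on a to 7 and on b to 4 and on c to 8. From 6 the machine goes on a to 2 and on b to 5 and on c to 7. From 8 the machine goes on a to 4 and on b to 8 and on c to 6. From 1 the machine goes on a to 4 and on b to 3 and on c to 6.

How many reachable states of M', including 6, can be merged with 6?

2

All states are reachable from the start state.
Initial partition by acceptance: {2,4,5,6} | {1,3,7,8}.
Split {2,4,5,6} by δ(·,a) → {2,6} and {4,5}.
On input a, block {1,3,7,8} splits into {1,3,8} and {7}.
Stable partition: {2,6} | {1,3,8} | {4,5} | {7} — 4 equivalence classes.
State 6 belongs to the block {2,6}, which has 2 states.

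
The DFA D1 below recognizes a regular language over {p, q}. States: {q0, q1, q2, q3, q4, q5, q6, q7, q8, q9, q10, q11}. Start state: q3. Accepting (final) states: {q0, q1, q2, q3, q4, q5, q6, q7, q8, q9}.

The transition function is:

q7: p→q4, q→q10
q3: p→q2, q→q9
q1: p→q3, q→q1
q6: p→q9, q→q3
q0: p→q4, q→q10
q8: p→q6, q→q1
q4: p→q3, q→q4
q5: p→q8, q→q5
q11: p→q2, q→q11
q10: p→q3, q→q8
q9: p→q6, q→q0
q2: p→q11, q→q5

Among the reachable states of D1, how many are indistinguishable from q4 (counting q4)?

2

States {q7} cannot be reached from the start state, so discard them.
P0 = {q0,q1,q2,q3,q4,q5,q6,q8,q9} | {q10,q11}.
Split {q0,q1,q2,q3,q4,q5,q6,q8,q9} by δ(·,p) → {q0,q1,q3,q4,q5,q6,q8,q9} and {q2}.
Refine {q0,q1,q3,q4,q5,q6,q8,q9} on symbol p: members go to different blocks, giving {q0,q1,q4,q5,q6,q8,q9} and {q3}.
On input p, block {q0,q1,q4,q5,q6,q8,q9} splits into {q0,q5,q6,q8,q9} and {q1,q4}.
On input p, block {q0,q5,q6,q8,q9} splits into {q5,q6,q8,q9} and {q0}.
On input q, block {q5,q6,q8,q9} splits into {q5} and {q6} and {q8} and {q9}.
On input p, block {q10,q11} splits into {q10} and {q11}.
The partition is now stable with 10 blocks: {q5} | {q10} | {q2} | {q3} | {q1,q4} | {q0} | {q6} | {q8} | {q9} | {q11}.
The equivalence class containing q4 is {q1,q4}, of size 2.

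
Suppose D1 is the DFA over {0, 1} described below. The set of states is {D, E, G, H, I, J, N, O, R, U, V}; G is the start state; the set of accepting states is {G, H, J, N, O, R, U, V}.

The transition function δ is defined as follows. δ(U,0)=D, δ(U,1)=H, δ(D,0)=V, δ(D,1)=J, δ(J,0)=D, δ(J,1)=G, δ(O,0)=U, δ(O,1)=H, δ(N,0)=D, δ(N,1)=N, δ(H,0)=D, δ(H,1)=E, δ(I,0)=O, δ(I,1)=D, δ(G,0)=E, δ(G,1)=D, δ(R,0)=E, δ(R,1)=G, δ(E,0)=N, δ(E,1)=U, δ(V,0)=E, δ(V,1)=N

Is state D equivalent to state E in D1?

Yes

First remove the unreachable states {I,O,R}; 8 states remain.
Initial partition by acceptance: {G,H,J,N,U,V} | {D,E}.
Split {G,H,J,N,U,V} by δ(·,1) → {J,N,U,V} and {G,H}.
On input 1, block {J,N,U,V} splits into {N,V} and {J,U}.
No further refinement is possible. Final partition (4 blocks): {N,V} | {D,E} | {G,H} | {J,U}.
D and E lie in the same block of the stable partition, so they are equivalent — no string distinguishes them.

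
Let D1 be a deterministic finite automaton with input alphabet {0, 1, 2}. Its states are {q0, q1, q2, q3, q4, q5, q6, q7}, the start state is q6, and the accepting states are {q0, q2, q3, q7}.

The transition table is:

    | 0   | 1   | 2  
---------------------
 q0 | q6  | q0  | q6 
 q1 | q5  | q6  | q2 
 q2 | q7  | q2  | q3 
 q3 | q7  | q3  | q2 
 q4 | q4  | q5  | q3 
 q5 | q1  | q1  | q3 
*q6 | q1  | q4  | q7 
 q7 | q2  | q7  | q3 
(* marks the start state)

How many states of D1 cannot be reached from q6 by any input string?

No path from q6 leads to q0; the other 7 states are all reachable.

1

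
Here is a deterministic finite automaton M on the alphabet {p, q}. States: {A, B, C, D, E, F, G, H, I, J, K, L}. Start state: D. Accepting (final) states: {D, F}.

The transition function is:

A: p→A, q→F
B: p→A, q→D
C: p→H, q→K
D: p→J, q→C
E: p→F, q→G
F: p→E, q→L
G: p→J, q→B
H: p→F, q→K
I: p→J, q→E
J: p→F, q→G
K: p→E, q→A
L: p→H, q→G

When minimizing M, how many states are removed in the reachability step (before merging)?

1

BFS from D reaches {A, B, C, D, E, F, G, H, J, K, L}; the 1 state(s) I are never visited.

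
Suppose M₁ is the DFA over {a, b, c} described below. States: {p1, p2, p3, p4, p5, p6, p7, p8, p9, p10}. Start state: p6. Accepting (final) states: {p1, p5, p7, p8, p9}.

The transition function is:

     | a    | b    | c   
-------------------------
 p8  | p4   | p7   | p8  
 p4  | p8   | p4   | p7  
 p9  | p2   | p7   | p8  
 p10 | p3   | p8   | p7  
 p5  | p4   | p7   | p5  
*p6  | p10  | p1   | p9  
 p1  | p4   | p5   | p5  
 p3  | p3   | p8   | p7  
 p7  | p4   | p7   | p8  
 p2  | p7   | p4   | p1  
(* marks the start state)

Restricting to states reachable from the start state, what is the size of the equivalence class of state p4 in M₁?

2

Start with accepting vs non-accepting: {p1,p5,p7,p8,p9} | {p2,p3,p4,p6,p10}.
Refine {p2,p3,p4,p6,p10} on symbol a: members go to different blocks, giving {p3,p6,p10} and {p2,p4}.
No further refinement is possible. Final partition (3 blocks): {p1,p5,p7,p8,p9} | {p3,p6,p10} | {p2,p4}.
State p4 belongs to the block {p2,p4}, which has 2 states.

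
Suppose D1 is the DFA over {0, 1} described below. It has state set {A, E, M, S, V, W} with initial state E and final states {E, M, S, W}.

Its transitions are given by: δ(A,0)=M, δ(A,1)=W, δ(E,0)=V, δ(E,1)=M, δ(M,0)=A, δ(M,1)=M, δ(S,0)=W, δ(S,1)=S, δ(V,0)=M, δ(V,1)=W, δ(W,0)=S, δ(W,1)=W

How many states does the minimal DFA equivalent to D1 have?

Every state is reachable, so we keep all 6.
Start with accepting vs non-accepting: {E,M,S,W} | {A,V}.
Split {E,M,S,W} by δ(·,0) → {S,W} and {E,M}.
The partition is now stable with 3 blocks: {S,W} | {A,V} | {E,M}.

3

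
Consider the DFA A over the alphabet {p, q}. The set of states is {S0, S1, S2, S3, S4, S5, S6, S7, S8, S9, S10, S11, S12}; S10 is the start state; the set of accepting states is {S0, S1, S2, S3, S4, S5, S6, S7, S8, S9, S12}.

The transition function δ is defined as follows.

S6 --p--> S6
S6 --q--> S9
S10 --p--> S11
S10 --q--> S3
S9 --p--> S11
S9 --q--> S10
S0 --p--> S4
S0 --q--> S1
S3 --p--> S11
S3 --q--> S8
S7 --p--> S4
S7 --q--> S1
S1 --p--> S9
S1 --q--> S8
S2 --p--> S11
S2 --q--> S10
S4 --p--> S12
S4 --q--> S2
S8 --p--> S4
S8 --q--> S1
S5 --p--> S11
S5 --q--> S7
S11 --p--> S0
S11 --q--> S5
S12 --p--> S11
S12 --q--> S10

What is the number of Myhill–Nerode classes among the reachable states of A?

7

First remove the unreachable states {S6}; 12 states remain.
Start with accepting vs non-accepting: {S0,S1,S2,S3,S4,S5,S7,S8,S9,S12} | {S10,S11}.
Refine {S0,S1,S2,S3,S4,S5,S7,S8,S9,S12} on symbol p: members go to different blocks, giving {S0,S1,S4,S7,S8} and {S2,S3,S5,S9,S12}.
On input p, block {S0,S1,S4,S7,S8} splits into {S0,S7,S8} and {S1,S4}.
Split {S10,S11} by δ(·,p) → {S10} and {S11}.
Split {S2,S3,S5,S9,S12} by δ(·,q) → {S2,S9,S12} and {S3,S5}.
Split {S1,S4} by δ(·,q) → {S1} and {S4}.
The partition is now stable with 7 blocks: {S0,S7,S8} | {S10} | {S2,S9,S12} | {S1} | {S11} | {S3,S5} | {S4}.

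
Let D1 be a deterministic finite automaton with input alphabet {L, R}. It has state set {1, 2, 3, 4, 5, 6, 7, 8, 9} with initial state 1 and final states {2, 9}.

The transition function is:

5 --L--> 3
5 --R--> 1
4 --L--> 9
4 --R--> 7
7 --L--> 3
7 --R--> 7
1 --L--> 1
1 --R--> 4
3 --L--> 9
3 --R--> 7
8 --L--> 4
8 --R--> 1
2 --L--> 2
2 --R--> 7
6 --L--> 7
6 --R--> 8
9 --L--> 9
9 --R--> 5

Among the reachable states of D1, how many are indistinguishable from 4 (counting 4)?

Reachable states from the start: {1,3,4,5,7,9}. Unreachable: {2,6,8} — drop them.
Initial partition by acceptance: {9} | {1,3,4,5,7}.
On input L, block {1,3,4,5,7} splits into {1,5,7} and {3,4}.
Split {1,5,7} by δ(·,L) → {5,7} and {1}.
Split {5,7} by δ(·,R) → {5} and {7}.
The partition is now stable with 5 blocks: {9} | {5} | {3,4} | {1} | {7}.
State 4 belongs to the block {3,4}, which has 2 states.

2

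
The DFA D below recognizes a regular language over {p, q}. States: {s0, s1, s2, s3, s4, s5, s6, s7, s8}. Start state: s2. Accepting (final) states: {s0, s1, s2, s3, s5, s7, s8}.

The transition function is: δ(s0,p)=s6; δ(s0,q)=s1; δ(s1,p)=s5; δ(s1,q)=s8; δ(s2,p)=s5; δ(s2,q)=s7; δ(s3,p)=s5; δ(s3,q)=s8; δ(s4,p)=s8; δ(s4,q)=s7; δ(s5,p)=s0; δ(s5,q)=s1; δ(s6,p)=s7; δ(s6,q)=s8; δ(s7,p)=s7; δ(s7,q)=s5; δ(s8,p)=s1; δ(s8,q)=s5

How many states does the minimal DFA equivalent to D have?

7

Reachable states from the start: {s0,s1,s2,s5,s6,s7,s8}. Unreachable: {s3,s4} — drop them.
Initial partition by acceptance: {s0,s1,s2,s5,s7,s8} | {s6}.
On input p, block {s0,s1,s2,s5,s7,s8} splits into {s1,s2,s5,s7,s8} and {s0}.
Refine {s1,s2,s5,s7,s8} on symbol p: members go to different blocks, giving {s1,s2,s7,s8} and {s5}.
Refine {s1,s2,s7,s8} on symbol p: members go to different blocks, giving {s1,s2} and {s7,s8}.
On input p, block {s7,s8} splits into {s7} and {s8}.
Refine {s1,s2} on symbol q: members go to different blocks, giving {s1} and {s2}.
Stable partition: {s1} | {s6} | {s0} | {s5} | {s7} | {s8} | {s2} — 7 equivalence classes.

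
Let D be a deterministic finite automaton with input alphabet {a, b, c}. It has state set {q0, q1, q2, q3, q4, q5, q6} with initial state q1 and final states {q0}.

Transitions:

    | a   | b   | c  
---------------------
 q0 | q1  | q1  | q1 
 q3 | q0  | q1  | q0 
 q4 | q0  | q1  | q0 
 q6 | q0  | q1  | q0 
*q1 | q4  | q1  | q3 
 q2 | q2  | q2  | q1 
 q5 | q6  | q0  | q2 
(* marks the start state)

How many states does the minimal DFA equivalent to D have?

3

Reachable states from the start: {q0,q1,q3,q4}. Unreachable: {q2,q5,q6} — drop them.
Initial partition by acceptance: {q0} | {q1,q3,q4}.
Split {q1,q3,q4} by δ(·,a) → {q3,q4} and {q1}.
Stable partition: {q0} | {q3,q4} | {q1} — 3 equivalence classes.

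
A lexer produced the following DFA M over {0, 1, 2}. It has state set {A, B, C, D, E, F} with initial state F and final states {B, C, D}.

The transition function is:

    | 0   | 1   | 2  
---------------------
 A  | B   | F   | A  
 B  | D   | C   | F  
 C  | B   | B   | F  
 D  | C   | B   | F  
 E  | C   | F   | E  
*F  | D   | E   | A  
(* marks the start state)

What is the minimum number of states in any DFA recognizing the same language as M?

2

Every state is reachable, so we keep all 6.
P0 = {B,C,D} | {A,E,F}.
Stable partition: {B,C,D} | {A,E,F} — 2 equivalence classes.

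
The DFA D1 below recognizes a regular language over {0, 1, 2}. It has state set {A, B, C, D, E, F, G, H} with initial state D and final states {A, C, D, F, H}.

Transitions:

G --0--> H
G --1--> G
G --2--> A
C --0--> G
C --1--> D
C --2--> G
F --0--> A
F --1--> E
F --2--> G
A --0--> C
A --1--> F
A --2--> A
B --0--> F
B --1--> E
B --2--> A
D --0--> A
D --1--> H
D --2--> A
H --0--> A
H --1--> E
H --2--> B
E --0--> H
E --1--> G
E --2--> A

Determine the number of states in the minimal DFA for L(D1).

P0 = {A,C,D,F,H} | {B,E,G}.
On input 0, block {A,C,D,F,H} splits into {A,D,F,H} and {C}.
On input 0, block {A,D,F,H} splits into {D,F,H} and {A}.
On input 1, block {D,F,H} splits into {F,H} and {D}.
The partition is now stable with 5 blocks: {F,H} | {B,E,G} | {C} | {A} | {D}.

5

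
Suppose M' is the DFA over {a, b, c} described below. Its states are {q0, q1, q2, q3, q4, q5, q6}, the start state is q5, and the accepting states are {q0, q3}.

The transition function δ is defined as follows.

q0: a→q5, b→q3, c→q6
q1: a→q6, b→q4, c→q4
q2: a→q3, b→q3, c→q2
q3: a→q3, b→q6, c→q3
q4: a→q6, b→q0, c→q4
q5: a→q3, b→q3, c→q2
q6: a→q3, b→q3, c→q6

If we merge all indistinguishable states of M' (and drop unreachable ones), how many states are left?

2

First remove the unreachable states {q0,q1,q4}; 4 states remain.
Start with accepting vs non-accepting: {q3} | {q2,q5,q6}.
Stable partition: {q3} | {q2,q5,q6} — 2 equivalence classes.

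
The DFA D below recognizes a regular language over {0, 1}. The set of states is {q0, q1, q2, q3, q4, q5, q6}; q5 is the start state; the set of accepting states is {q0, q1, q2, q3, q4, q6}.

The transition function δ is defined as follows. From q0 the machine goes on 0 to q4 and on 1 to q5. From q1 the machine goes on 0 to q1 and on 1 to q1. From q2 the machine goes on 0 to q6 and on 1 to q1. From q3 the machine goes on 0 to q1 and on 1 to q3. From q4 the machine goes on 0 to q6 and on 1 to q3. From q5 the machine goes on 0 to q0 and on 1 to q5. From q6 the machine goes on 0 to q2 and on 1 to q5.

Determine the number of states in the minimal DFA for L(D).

4

Start with accepting vs non-accepting: {q0,q1,q2,q3,q4,q6} | {q5}.
Split {q0,q1,q2,q3,q4,q6} by δ(·,1) → {q1,q2,q3,q4} and {q0,q6}.
Refine {q1,q2,q3,q4} on symbol 0: members go to different blocks, giving {q1,q3} and {q2,q4}.
No further refinement is possible. Final partition (4 blocks): {q1,q3} | {q5} | {q0,q6} | {q2,q4}.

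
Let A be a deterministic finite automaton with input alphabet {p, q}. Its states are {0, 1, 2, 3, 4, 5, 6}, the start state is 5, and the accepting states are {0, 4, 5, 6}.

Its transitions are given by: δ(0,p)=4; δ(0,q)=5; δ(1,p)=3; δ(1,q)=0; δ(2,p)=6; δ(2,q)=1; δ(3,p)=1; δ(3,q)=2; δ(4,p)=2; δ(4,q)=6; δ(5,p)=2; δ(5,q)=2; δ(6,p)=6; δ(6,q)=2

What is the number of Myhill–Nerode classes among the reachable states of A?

Initial partition by acceptance: {0,4,5,6} | {1,2,3}.
Split {0,4,5,6} by δ(·,p) → {0,6} and {4,5}.
Refine {0,6} on symbol p: members go to different blocks, giving {0} and {6}.
On input p, block {1,2,3} splits into {1,3} and {2}.
Split {1,3} by δ(·,q) → {1} and {3}.
Refine {4,5} on symbol q: members go to different blocks, giving {4} and {5}.
No further refinement is possible. Final partition (7 blocks): {0} | {1} | {4} | {6} | {2} | {3} | {5}.

7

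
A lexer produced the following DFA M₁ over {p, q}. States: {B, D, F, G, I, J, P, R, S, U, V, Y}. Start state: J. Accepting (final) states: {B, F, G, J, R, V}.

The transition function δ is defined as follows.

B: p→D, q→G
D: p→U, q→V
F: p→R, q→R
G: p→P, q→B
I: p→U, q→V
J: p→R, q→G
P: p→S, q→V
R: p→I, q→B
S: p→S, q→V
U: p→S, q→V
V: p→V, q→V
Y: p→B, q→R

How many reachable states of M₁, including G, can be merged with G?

3

First remove the unreachable states {F,Y}; 10 states remain.
Start with accepting vs non-accepting: {B,G,J,R,V} | {D,I,P,S,U}.
Refine {B,G,J,R,V} on symbol p: members go to different blocks, giving {B,G,R} and {J,V}.
On input p, block {J,V} splits into {J} and {V}.
Stable partition: {B,G,R} | {D,I,P,S,U} | {J} | {V} — 4 equivalence classes.
The equivalence class containing G is {B,G,R}, of size 3.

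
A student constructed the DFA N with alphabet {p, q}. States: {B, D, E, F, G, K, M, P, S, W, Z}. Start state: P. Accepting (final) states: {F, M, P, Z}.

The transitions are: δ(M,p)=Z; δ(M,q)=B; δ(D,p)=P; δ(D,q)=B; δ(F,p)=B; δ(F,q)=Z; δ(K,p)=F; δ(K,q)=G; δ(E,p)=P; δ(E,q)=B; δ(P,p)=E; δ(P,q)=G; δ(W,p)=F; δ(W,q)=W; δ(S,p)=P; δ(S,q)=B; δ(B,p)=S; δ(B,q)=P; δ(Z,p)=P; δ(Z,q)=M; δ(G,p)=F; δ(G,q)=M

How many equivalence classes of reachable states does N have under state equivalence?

First remove the unreachable states {D,K,W}; 8 states remain.
Start with accepting vs non-accepting: {F,M,P,Z} | {B,E,G,S}.
Split {F,M,P,Z} by δ(·,p) → {M,Z} and {F,P}.
Split {M,Z} by δ(·,p) → {M} and {Z}.
On input p, block {B,E,G,S} splits into {E,G,S} and {B}.
Split {E,G,S} by δ(·,q) → {E,S} and {G}.
On input p, block {F,P} splits into {F} and {P}.
No further refinement is possible. Final partition (7 blocks): {M} | {E,S} | {F} | {Z} | {B} | {G} | {P}.

7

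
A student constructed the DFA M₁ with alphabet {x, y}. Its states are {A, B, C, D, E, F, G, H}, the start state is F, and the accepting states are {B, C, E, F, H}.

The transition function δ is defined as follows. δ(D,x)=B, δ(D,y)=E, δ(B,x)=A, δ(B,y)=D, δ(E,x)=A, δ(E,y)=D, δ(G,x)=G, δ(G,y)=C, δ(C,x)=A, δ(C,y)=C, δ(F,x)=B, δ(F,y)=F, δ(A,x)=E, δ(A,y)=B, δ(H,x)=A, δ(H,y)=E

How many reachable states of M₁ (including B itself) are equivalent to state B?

2

First remove the unreachable states {C,G,H}; 5 states remain.
Initial partition by acceptance: {B,E,F} | {A,D}.
Refine {B,E,F} on symbol x: members go to different blocks, giving {B,E} and {F}.
No further refinement is possible. Final partition (3 blocks): {B,E} | {A,D} | {F}.
The equivalence class containing B is {B,E}, of size 2.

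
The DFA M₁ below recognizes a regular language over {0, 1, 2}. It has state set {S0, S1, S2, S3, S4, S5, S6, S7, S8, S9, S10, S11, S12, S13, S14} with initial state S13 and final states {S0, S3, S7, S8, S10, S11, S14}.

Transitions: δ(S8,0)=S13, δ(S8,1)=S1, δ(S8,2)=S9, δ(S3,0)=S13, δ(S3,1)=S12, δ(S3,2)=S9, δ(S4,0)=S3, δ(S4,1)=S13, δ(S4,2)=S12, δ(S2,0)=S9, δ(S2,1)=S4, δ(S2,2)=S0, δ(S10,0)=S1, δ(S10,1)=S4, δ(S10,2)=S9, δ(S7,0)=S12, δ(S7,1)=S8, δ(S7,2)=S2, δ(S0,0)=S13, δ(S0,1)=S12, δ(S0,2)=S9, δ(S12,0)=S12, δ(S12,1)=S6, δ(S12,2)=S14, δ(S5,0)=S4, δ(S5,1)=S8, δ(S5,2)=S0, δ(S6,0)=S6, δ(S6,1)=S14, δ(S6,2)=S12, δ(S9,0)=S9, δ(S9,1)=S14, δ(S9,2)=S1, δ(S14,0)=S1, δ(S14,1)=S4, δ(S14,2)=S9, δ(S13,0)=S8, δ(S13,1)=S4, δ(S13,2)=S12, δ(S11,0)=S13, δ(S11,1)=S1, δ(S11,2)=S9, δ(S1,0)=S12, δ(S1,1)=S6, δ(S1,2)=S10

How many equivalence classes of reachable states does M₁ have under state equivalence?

5

First remove the unreachable states {S0,S2,S5,S7,S11}; 10 states remain.
Initial partition by acceptance: {S3,S8,S10,S14} | {S1,S4,S6,S9,S12,S13}.
Split {S1,S4,S6,S9,S12,S13} by δ(·,0) → {S1,S6,S9,S12} and {S4,S13}.
On input 0, block {S3,S8,S10,S14} splits into {S3,S8} and {S10,S14}.
Split {S1,S6,S9,S12} by δ(·,1) → {S1,S12} and {S6,S9}.
No further refinement is possible. Final partition (5 blocks): {S3,S8} | {S1,S12} | {S4,S13} | {S10,S14} | {S6,S9}.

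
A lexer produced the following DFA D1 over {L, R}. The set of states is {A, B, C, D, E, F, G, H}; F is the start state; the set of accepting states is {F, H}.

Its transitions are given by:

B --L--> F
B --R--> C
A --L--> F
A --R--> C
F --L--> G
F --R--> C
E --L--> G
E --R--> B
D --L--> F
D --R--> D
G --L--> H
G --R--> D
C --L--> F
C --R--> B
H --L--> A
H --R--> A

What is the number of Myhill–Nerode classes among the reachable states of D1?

States {E} cannot be reached from the start state, so discard them.
Initial partition by acceptance: {F,H} | {A,B,C,D,G}.
No further refinement is possible. Final partition (2 blocks): {F,H} | {A,B,C,D,G}.

2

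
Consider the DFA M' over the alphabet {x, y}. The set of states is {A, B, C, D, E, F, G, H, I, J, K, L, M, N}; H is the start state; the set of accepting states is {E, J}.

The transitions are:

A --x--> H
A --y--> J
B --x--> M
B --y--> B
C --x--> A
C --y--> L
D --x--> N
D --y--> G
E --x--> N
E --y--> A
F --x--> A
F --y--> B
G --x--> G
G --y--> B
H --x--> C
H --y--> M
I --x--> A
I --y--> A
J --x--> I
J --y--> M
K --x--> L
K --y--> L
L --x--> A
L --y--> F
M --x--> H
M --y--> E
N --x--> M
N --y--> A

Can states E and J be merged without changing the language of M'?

Yes

States {D,G,K} cannot be reached from the start state, so discard them.
Start with accepting vs non-accepting: {E,J} | {A,B,C,F,H,I,L,M,N}.
Split {A,B,C,F,H,I,L,M,N} by δ(·,y) → {B,C,F,H,I,L,N} and {A,M}.
Refine {B,C,F,H,I,L,N} on symbol x: members go to different blocks, giving {B,C,F,I,L,N} and {H}.
On input y, block {B,C,F,I,L,N} splits into {B,C,F,L} and {I,N}.
The partition is now stable with 5 blocks: {E,J} | {B,C,F,L} | {A,M} | {H} | {I,N}.
E and J lie in the same block of the stable partition, so they are equivalent — no string distinguishes them.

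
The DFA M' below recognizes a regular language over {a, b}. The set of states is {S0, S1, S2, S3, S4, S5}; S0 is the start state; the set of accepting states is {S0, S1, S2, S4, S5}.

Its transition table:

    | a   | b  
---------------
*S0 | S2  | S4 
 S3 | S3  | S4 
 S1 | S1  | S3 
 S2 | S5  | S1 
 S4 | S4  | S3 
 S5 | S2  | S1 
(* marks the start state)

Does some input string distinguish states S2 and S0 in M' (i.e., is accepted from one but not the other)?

No

Every state is reachable, so we keep all 6.
Start with accepting vs non-accepting: {S0,S1,S2,S4,S5} | {S3}.
Refine {S0,S1,S2,S4,S5} on symbol b: members go to different blocks, giving {S0,S2,S5} and {S1,S4}.
The partition is now stable with 3 blocks: {S0,S2,S5} | {S3} | {S1,S4}.
S2 and S0 lie in the same block of the stable partition, so they are equivalent — no string distinguishes them.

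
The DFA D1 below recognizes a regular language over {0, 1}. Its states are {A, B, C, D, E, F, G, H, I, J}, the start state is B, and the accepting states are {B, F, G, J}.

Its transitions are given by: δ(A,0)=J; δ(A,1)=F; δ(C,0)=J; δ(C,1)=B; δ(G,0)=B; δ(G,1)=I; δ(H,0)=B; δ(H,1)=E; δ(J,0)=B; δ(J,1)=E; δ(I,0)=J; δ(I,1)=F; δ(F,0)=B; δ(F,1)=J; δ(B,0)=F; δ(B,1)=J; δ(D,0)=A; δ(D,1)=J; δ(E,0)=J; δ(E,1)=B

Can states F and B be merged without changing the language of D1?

States {A,C,D,G,H,I} cannot be reached from the start state, so discard them.
Start with accepting vs non-accepting: {B,F,J} | {E}.
On input 1, block {B,F,J} splits into {B,F} and {J}.
The partition is now stable with 3 blocks: {B,F} | {E} | {J}.
F and B lie in the same block of the stable partition, so they are equivalent — no string distinguishes them.

Yes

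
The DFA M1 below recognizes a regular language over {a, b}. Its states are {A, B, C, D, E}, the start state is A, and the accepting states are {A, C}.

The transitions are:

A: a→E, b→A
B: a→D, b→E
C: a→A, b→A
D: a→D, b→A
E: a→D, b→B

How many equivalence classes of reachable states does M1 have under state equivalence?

First remove the unreachable states {C}; 4 states remain.
Initial partition by acceptance: {A} | {B,D,E}.
Refine {B,D,E} on symbol b: members go to different blocks, giving {B,E} and {D}.
Stable partition: {A} | {B,E} | {D} — 3 equivalence classes.

3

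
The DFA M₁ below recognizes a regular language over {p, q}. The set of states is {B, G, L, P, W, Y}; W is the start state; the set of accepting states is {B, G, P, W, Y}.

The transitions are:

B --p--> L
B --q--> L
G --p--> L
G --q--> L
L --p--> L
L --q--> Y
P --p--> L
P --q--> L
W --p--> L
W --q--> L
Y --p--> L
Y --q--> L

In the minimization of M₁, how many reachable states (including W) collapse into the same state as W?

First remove the unreachable states {B,G,P}; 3 states remain.
P0 = {W,Y} | {L}.
No further refinement is possible. Final partition (2 blocks): {W,Y} | {L}.
State W belongs to the block {W,Y}, which has 2 states.

2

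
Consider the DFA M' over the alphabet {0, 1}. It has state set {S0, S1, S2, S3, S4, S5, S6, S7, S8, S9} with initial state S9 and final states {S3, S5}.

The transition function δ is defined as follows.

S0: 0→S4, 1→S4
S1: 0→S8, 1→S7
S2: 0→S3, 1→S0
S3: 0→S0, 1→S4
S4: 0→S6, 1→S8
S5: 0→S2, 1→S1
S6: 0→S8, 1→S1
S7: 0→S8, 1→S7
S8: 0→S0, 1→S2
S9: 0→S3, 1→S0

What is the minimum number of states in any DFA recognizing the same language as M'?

States {S5} cannot be reached from the start state, so discard them.
P0 = {S3} | {S0,S1,S2,S4,S6,S7,S8,S9}.
On input 0, block {S0,S1,S2,S4,S6,S7,S8,S9} splits into {S0,S1,S4,S6,S7,S8} and {S2,S9}.
Refine {S0,S1,S4,S6,S7,S8} on symbol 1: members go to different blocks, giving {S0,S1,S4,S6,S7} and {S8}.
On input 0, block {S0,S1,S4,S6,S7} splits into {S1,S6,S7} and {S0,S4}.
On input 0, block {S0,S4} splits into {S0} and {S4}.
No further refinement is possible. Final partition (6 blocks): {S3} | {S1,S6,S7} | {S2,S9} | {S8} | {S0} | {S4}.

6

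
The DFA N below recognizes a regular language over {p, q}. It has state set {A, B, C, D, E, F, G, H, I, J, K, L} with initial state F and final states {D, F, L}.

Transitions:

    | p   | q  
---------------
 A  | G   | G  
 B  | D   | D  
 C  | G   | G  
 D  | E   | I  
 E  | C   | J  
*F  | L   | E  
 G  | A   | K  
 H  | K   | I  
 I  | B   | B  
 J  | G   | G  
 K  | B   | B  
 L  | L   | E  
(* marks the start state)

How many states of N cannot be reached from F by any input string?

1

BFS from F reaches {A, B, C, D, E, F, G, I, J, K, L}; the 1 state(s) H are never visited.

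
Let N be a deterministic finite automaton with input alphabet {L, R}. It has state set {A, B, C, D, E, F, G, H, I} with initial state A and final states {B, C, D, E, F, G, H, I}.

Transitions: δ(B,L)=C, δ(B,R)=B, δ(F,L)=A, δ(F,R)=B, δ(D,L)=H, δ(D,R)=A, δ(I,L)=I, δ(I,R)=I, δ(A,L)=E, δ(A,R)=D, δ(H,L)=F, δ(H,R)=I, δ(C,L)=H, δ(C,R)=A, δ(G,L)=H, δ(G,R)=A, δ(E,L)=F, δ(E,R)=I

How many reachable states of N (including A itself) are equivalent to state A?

1

First remove the unreachable states {G}; 8 states remain.
P0 = {B,C,D,E,F,H,I} | {A}.
On input L, block {B,C,D,E,F,H,I} splits into {B,C,D,E,H,I} and {F}.
Split {B,C,D,E,H,I} by δ(·,L) → {B,C,D,I} and {E,H}.
On input L, block {B,C,D,I} splits into {B,I} and {C,D}.
Split {B,I} by δ(·,L) → {B} and {I}.
The partition is now stable with 6 blocks: {B} | {A} | {F} | {E,H} | {C,D} | {I}.
The equivalence class containing A is {A}, of size 1.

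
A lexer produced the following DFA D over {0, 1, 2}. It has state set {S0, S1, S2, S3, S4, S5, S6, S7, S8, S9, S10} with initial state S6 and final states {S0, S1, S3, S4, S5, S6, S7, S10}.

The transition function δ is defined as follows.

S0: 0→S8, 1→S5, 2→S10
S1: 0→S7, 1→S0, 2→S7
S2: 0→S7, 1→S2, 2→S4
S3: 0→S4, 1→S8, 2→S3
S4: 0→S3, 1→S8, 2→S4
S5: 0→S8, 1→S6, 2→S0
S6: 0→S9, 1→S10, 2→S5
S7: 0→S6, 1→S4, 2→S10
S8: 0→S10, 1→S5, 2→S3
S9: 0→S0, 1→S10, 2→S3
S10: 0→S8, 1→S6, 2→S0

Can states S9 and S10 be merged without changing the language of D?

Reachable states from the start: {S0,S3,S4,S5,S6,S8,S9,S10}. Unreachable: {S1,S2,S7} — drop them.
Start with accepting vs non-accepting: {S0,S3,S4,S5,S6,S10} | {S8,S9}.
Refine {S0,S3,S4,S5,S6,S10} on symbol 0: members go to different blocks, giving {S0,S5,S6,S10} and {S3,S4}.
Stable partition: {S0,S5,S6,S10} | {S8,S9} | {S3,S4} — 3 equivalence classes.
S9 and S10 end up in different blocks, so they are distinguishable. For instance, the string 'ε' is accepted from only S10.

No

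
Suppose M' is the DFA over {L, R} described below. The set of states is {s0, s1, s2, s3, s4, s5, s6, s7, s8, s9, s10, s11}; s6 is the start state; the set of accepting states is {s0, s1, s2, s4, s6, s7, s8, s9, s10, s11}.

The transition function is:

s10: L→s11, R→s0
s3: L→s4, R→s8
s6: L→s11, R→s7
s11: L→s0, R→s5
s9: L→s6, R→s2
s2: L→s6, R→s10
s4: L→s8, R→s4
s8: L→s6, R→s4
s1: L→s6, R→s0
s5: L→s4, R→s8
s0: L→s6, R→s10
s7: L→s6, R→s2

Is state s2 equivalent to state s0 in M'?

States {s1,s3,s9} cannot be reached from the start state, so discard them.
Start with accepting vs non-accepting: {s0,s2,s4,s6,s7,s8,s10,s11} | {s5}.
Refine {s0,s2,s4,s6,s7,s8,s10,s11} on symbol R: members go to different blocks, giving {s0,s2,s4,s6,s7,s8,s10} and {s11}.
Split {s0,s2,s4,s6,s7,s8,s10} by δ(·,L) → {s0,s2,s4,s7,s8} and {s6,s10}.
On input L, block {s0,s2,s4,s7,s8} splits into {s0,s2,s7,s8} and {s4}.
Refine {s0,s2,s7,s8} on symbol R: members go to different blocks, giving {s0,s2} and {s7} and {s8}.
Split {s6,s10} by δ(·,R) → {s6} and {s10}.
No further refinement is possible. Final partition (8 blocks): {s0,s2} | {s5} | {s11} | {s6} | {s4} | {s7} | {s8} | {s10}.
s2 and s0 lie in the same block of the stable partition, so they are equivalent — no string distinguishes them.

Yes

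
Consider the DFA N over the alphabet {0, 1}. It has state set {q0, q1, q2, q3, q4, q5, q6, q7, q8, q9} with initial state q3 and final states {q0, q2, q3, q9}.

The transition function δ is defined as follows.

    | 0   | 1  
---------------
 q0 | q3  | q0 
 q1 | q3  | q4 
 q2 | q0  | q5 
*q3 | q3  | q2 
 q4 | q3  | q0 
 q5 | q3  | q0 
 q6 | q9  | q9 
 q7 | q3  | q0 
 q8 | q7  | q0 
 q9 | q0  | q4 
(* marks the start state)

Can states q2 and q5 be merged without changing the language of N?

No

First remove the unreachable states {q1,q4,q6,q7,q8,q9}; 4 states remain.
P0 = {q0,q2,q3} | {q5}.
On input 1, block {q0,q2,q3} splits into {q0,q3} and {q2}.
Split {q0,q3} by δ(·,1) → {q0} and {q3}.
No further refinement is possible. Final partition (4 blocks): {q0} | {q5} | {q2} | {q3}.
q2 and q5 end up in different blocks, so they are distinguishable. For instance, the string 'ε' is accepted from only q2.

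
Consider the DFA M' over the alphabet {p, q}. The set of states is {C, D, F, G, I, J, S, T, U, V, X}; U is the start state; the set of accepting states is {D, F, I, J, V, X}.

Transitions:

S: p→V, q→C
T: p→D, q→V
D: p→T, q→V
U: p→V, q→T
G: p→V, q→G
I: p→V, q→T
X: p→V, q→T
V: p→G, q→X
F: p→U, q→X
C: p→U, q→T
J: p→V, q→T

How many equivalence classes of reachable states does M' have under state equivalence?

6

States {C,F,I,J,S} cannot be reached from the start state, so discard them.
Start with accepting vs non-accepting: {D,V,X} | {G,T,U}.
Refine {D,V,X} on symbol p: members go to different blocks, giving {D,V} and {X}.
Split {D,V} by δ(·,q) → {V} and {D}.
Refine {G,T,U} on symbol p: members go to different blocks, giving {G,U} and {T}.
Split {G,U} by δ(·,q) → {U} and {G}.
No further refinement is possible. Final partition (6 blocks): {V} | {U} | {X} | {D} | {T} | {G}.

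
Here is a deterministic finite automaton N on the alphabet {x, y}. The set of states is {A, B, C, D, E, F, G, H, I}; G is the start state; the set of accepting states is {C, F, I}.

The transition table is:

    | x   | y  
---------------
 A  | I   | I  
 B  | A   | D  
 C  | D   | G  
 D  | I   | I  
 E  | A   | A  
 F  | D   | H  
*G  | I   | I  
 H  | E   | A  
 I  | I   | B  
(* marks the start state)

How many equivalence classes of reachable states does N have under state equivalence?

3

First remove the unreachable states {C,E,F,H}; 5 states remain.
Start with accepting vs non-accepting: {I} | {A,B,D,G}.
On input x, block {A,B,D,G} splits into {A,D,G} and {B}.
Stable partition: {I} | {A,D,G} | {B} — 3 equivalence classes.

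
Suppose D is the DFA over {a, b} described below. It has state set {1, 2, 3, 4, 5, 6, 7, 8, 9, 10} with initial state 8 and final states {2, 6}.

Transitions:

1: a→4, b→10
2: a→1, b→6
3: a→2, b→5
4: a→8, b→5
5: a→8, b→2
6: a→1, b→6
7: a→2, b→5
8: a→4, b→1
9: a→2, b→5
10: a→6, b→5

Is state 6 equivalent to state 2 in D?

States {3,7,9} cannot be reached from the start state, so discard them.
Start with accepting vs non-accepting: {2,6} | {1,4,5,8,10}.
Refine {1,4,5,8,10} on symbol a: members go to different blocks, giving {1,4,5,8} and {10}.
Split {1,4,5,8} by δ(·,b) → {4,8} and {1} and {5}.
Split {4,8} by δ(·,b) → {4} and {8}.
No further refinement is possible. Final partition (6 blocks): {2,6} | {4} | {10} | {1} | {5} | {8}.
6 and 2 lie in the same block of the stable partition, so they are equivalent — no string distinguishes them.

Yes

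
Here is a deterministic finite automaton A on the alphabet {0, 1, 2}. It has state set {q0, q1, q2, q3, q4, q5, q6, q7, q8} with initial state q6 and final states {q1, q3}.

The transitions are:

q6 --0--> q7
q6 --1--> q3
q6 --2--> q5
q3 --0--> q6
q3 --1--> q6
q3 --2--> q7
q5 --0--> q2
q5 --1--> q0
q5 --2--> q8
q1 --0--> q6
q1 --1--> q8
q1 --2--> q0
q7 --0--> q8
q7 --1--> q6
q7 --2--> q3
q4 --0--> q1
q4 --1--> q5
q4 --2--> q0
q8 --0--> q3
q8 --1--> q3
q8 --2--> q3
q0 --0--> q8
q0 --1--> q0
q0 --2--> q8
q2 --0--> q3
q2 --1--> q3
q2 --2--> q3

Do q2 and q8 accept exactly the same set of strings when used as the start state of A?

States {q1,q4} cannot be reached from the start state, so discard them.
Start with accepting vs non-accepting: {q3} | {q0,q2,q5,q6,q7,q8}.
Refine {q0,q2,q5,q6,q7,q8} on symbol 0: members go to different blocks, giving {q0,q5,q6,q7} and {q2,q8}.
On input 0, block {q0,q5,q6,q7} splits into {q0,q5,q7} and {q6}.
Refine {q0,q5,q7} on symbol 1: members go to different blocks, giving {q0,q5} and {q7}.
No further refinement is possible. Final partition (5 blocks): {q3} | {q0,q5} | {q2,q8} | {q6} | {q7}.
q2 and q8 lie in the same block of the stable partition, so they are equivalent — no string distinguishes them.

Yes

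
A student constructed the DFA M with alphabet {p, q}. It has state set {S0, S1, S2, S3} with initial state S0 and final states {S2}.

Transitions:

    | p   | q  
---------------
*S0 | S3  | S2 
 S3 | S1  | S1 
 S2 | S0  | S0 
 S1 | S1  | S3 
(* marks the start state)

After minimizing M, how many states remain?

Every state is reachable, so we keep all 4.
P0 = {S2} | {S0,S1,S3}.
Split {S0,S1,S3} by δ(·,q) → {S1,S3} and {S0}.
No further refinement is possible. Final partition (3 blocks): {S2} | {S1,S3} | {S0}.

3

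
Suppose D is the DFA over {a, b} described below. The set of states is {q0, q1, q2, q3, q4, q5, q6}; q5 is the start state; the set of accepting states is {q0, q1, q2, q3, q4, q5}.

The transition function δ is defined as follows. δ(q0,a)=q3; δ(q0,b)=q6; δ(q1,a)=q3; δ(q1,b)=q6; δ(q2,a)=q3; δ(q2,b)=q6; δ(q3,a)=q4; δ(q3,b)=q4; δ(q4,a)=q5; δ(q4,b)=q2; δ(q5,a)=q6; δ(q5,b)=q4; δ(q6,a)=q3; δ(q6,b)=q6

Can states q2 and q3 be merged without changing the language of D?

Reachable states from the start: {q2,q3,q4,q5,q6}. Unreachable: {q0,q1} — drop them.
Start with accepting vs non-accepting: {q2,q3,q4,q5} | {q6}.
Refine {q2,q3,q4,q5} on symbol a: members go to different blocks, giving {q2,q3,q4} and {q5}.
On input a, block {q2,q3,q4} splits into {q2,q3} and {q4}.
Split {q2,q3} by δ(·,a) → {q2} and {q3}.
The partition is now stable with 5 blocks: {q2} | {q6} | {q5} | {q4} | {q3}.
q2 and q3 end up in different blocks, so they are distinguishable. For instance, the string 'b' is accepted from only q3.

No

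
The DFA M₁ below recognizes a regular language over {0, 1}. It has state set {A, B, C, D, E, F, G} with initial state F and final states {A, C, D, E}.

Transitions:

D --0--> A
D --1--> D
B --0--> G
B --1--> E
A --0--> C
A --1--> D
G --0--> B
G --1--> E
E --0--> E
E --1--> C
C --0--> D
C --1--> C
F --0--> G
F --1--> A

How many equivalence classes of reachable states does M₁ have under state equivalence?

Every state is reachable, so we keep all 7.
P0 = {A,C,D,E} | {B,F,G}.
Stable partition: {A,C,D,E} | {B,F,G} — 2 equivalence classes.

2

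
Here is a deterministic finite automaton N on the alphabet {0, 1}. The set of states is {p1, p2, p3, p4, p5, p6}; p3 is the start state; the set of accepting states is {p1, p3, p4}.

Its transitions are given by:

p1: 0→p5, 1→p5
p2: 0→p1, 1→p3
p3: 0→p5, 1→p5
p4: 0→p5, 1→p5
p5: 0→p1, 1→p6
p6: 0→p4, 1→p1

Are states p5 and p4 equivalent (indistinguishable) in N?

No

Reachable states from the start: {p1,p3,p4,p5,p6}. Unreachable: {p2} — drop them.
Initial partition by acceptance: {p1,p3,p4} | {p5,p6}.
On input 1, block {p5,p6} splits into {p5} and {p6}.
No further refinement is possible. Final partition (3 blocks): {p1,p3,p4} | {p5} | {p6}.
p5 and p4 end up in different blocks, so they are distinguishable. For instance, the string 'ε' is accepted from only p4.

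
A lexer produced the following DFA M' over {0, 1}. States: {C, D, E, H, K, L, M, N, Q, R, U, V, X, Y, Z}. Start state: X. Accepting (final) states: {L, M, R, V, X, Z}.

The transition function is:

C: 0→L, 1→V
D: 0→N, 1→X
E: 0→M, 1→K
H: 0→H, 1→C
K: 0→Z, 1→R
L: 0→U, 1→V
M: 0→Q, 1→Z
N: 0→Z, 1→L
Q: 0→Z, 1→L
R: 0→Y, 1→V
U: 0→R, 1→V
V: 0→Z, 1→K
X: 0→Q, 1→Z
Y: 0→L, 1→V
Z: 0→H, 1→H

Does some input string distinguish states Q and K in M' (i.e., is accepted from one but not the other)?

No

States {D,E,M,N} cannot be reached from the start state, so discard them.
Initial partition by acceptance: {L,R,V,X,Z} | {C,H,K,Q,U,Y}.
Refine {L,R,V,X,Z} on symbol 0: members go to different blocks, giving {L,R,X,Z} and {V}.
Split {L,R,X,Z} by δ(·,1) → {L,R} and {X} and {Z}.
On input 0, block {C,H,K,Q,U,Y} splits into {C,U,Y} and {K,Q} and {H}.
Stable partition: {L,R} | {C,U,Y} | {V} | {X} | {Z} | {K,Q} | {H} — 7 equivalence classes.
Q and K lie in the same block of the stable partition, so they are equivalent — no string distinguishes them.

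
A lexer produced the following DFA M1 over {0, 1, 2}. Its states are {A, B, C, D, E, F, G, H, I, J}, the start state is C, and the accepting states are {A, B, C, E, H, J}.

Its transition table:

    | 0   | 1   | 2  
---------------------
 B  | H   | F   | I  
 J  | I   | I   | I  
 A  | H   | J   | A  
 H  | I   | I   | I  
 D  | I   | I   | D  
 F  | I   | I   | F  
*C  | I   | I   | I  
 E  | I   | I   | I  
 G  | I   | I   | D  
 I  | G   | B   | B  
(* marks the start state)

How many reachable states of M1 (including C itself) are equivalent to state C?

Reachable states from the start: {B,C,D,F,G,H,I}. Unreachable: {A,E,J} — drop them.
P0 = {B,C,H} | {D,F,G,I}.
Split {B,C,H} by δ(·,0) → {C,H} and {B}.
On input 1, block {D,F,G,I} splits into {D,F,G} and {I}.
No further refinement is possible. Final partition (4 blocks): {C,H} | {D,F,G} | {B} | {I}.
State C belongs to the block {C,H}, which has 2 states.

2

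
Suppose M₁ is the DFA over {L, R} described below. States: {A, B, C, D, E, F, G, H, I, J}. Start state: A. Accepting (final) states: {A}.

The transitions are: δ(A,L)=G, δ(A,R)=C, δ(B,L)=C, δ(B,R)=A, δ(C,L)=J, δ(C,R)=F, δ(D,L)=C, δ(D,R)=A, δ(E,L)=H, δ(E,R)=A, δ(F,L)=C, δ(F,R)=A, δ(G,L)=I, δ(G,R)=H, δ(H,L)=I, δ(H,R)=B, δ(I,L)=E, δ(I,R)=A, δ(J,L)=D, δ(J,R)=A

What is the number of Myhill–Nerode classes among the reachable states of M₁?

Start with accepting vs non-accepting: {A} | {B,C,D,E,F,G,H,I,J}.
On input R, block {B,C,D,E,F,G,H,I,J} splits into {B,D,E,F,I,J} and {C,G,H}.
On input L, block {B,D,E,F,I,J} splits into {B,D,E,F} and {I,J}.
Split {C,G,H} by δ(·,R) → {C,H} and {G}.
No further refinement is possible. Final partition (5 blocks): {A} | {B,D,E,F} | {C,H} | {I,J} | {G}.

5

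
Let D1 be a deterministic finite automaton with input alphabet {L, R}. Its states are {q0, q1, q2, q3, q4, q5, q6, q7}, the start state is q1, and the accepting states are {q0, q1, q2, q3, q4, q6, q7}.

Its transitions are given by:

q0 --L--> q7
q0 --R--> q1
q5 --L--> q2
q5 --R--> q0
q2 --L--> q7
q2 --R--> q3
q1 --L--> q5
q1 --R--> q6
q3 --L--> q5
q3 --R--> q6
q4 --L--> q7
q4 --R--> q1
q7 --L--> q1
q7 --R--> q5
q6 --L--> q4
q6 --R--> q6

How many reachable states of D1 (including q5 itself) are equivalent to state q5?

Every state is reachable, so we keep all 8.
Initial partition by acceptance: {q0,q1,q2,q3,q4,q6,q7} | {q5}.
Split {q0,q1,q2,q3,q4,q6,q7} by δ(·,L) → {q0,q2,q4,q6,q7} and {q1,q3}.
Refine {q0,q2,q4,q6,q7} on symbol L: members go to different blocks, giving {q0,q2,q4,q6} and {q7}.
Refine {q0,q2,q4,q6} on symbol L: members go to different blocks, giving {q0,q2,q4} and {q6}.
The partition is now stable with 5 blocks: {q0,q2,q4} | {q5} | {q1,q3} | {q7} | {q6}.
The equivalence class containing q5 is {q5}, of size 1.

1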